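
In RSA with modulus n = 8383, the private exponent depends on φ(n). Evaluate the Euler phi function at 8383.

8200

Factor: 8383 = 83 · 101.
φ(8383) = (83−1) · (101−1) = 82 · 100 = 8200.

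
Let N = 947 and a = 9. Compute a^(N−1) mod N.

1

9^1 ≡ 9 (mod 947)
9^2 ≡ 9^2 = 81 ≡ 81 (mod 947)
9^4 ≡ 81^2 = 6561 ≡ 879 (mod 947)
9^8 ≡ 879^2 = 772641 ≡ 836 (mod 947)
9^16 ≡ 836^2 = 698896 ≡ 10 (mod 947)
9^32 ≡ 10^2 = 100 ≡ 100 (mod 947)
9^64 ≡ 100^2 = 10000 ≡ 530 (mod 947)
9^128 ≡ 530^2 = 280900 ≡ 588 (mod 947)
9^256 ≡ 588^2 = 345744 ≡ 89 (mod 947)
9^512 ≡ 89^2 = 7921 ≡ 345 (mod 947)
946 = 512 + 256 + 128 + 32 + 16 + 2 in binary powers of 2.
So 9^946 ≡ 345 · 89 · 588 · 100 · 10 · 81 ≡ 1 (mod 947).
Since the result is 1, base 9 gives no evidence that 947 is composite.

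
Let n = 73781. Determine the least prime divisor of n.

89

73781 is odd.
Digit sum 26, not divisible by 3.
Ends in 1: not divisible by 5.
7: 73781 = 7·10540 + 1
11: 73781 = 11·6707 + 4
13: 73781 = 13·5675 + 6
17: 73781 = 17·4340 + 1
19: 73781 = 19·3883 + 4
23: 73781 = 23·3207 + 20
29: 73781 = 29·2544 + 5
31: 73781 = 31·2380 + 1
37: 73781 = 37·1994 + 3
41: 73781 = 41·1799 + 22
43: 73781 = 43·1715 + 36
47: 73781 = 47·1569 + 38
53: 73781 = 53·1392 + 5
59: 73781 = 59·1250 + 31
61: 73781 = 61·1209 + 32
67: 73781 = 67·1101 + 14
71: 73781 = 71·1039 + 12
73: 73781 = 73·1010 + 51
79: 73781 = 79·933 + 74
83: 73781 = 83·888 + 77
89: 73781 = 89·829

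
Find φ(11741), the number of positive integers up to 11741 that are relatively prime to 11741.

Factor: 11741 = 59 · 199.
φ(11741) = (59−1) · (199−1) = 58 · 198 = 11484.

11484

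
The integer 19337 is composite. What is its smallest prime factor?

61

19337 is odd.
Digit sum 23, not divisible by 3.
Ends in 7: not divisible by 5.
7: 19337 = 7·2762 + 3
11: 19337 = 11·1757 + 10
13: 19337 = 13·1487 + 6
17: 19337 = 17·1137 + 8
19: 19337 = 19·1017 + 14
23: 19337 = 23·840 + 17
29: 19337 = 29·666 + 23
31: 19337 = 31·623 + 24
37: 19337 = 37·522 + 23
41: 19337 = 41·471 + 26
43: 19337 = 43·449 + 30
47: 19337 = 47·411 + 20
53: 19337 = 53·364 + 45
59: 19337 = 59·327 + 44
61: 19337 = 61·317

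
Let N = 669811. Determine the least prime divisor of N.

669811 is odd.
Digit sum 31, not divisible by 3.
Ends in 1: not divisible by 5.
7: 669811 = 7·95687 + 2
11: 669811 = 11·60891 + 10
13: 669811 = 13·51523 + 12
17: 669811 = 17·39400 + 11
19: 669811 = 19·35253 + 4
23: 669811 = 23·29122 + 5
29: 669811 = 29·23096 + 27
31: 669811 = 31·21606 + 25
37: 669811 = 37·18103

37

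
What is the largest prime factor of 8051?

97

8051 = 83 · 97
97 is prime.
So 8051 = 83 · 97; the largest prime factor is 97.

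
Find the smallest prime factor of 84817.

84817 is odd.
Digit sum 28, not divisible by 3.
Ends in 7: not divisible by 5.
7: 84817 = 7·12116 + 5
11: 84817 = 11·7710 + 7
13: 84817 = 13·6524 + 5
17: 84817 = 17·4989 + 4
19: 84817 = 19·4464 + 1
23: 84817 = 23·3687 + 16
29: 84817 = 29·2924 + 21
31: 84817 = 31·2736 + 1
37: 84817 = 37·2292 + 13
41: 84817 = 41·2068 + 29
43: 84817 = 43·1972 + 21
47: 84817 = 47·1804 + 29
53: 84817 = 53·1600 + 17
59: 84817 = 59·1437 + 34
61: 84817 = 61·1390 + 27
67: 84817 = 67·1265 + 62
71: 84817 = 71·1194 + 43
73: 84817 = 73·1161 + 64
79: 84817 = 79·1073 + 50
83: 84817 = 83·1021 + 74
89: 84817 = 89·953

89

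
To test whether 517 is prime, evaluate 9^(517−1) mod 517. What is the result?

9^1 ≡ 9 (mod 517)
9^2 ≡ 9^2 = 81 ≡ 81 (mod 517)
9^4 ≡ 81^2 = 6561 ≡ 357 (mod 517)
9^8 ≡ 357^2 = 127449 ≡ 267 (mod 517)
9^16 ≡ 267^2 = 71289 ≡ 460 (mod 517)
9^32 ≡ 460^2 = 211600 ≡ 147 (mod 517)
9^64 ≡ 147^2 = 21609 ≡ 412 (mod 517)
9^128 ≡ 412^2 = 169744 ≡ 168 (mod 517)
9^256 ≡ 168^2 = 28224 ≡ 306 (mod 517)
9^512 ≡ 306^2 = 93636 ≡ 59 (mod 517)
516 = 512 + 4 in binary powers of 2.
So 9^516 ≡ 59 · 357 ≡ 383 (mod 517).
Since 383 ≠ 1, base 9 is a Fermat witness: 517 is composite.

383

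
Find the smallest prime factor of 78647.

78647 is odd.
Digit sum 32, not divisible by 3.
Ends in 7: not divisible by 5.
7: 78647 = 7·11235 + 2
11: 78647 = 11·7149 + 8
13: 78647 = 13·6049 + 10
17: 78647 = 17·4626 + 5
19: 78647 = 19·4139 + 6
23: 78647 = 23·3419 + 10
29: 78647 = 29·2711 + 28
31: 78647 = 31·2537

31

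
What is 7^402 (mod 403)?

7^1 ≡ 7 (mod 403)
7^2 ≡ 7^2 = 49 ≡ 49 (mod 403)
7^4 ≡ 49^2 = 2401 ≡ 386 (mod 403)
7^8 ≡ 386^2 = 148996 ≡ 289 (mod 403)
7^16 ≡ 289^2 = 83521 ≡ 100 (mod 403)
7^32 ≡ 100^2 = 10000 ≡ 328 (mod 403)
7^64 ≡ 328^2 = 107584 ≡ 386 (mod 403)
7^128 ≡ 386^2 = 148996 ≡ 289 (mod 403)
7^256 ≡ 289^2 = 83521 ≡ 100 (mod 403)
402 = 256 + 128 + 16 + 2 in binary powers of 2.
So 7^402 ≡ 100 · 289 · 100 · 49 ≡ 233 (mod 403).
Since 233 ≠ 1, base 7 is a Fermat witness: 403 is composite.

233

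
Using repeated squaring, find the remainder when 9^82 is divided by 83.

9^1 ≡ 9 (mod 83)
9^2 ≡ 9^2 = 81 ≡ 81 (mod 83)
9^4 ≡ 81^2 = 6561 ≡ 4 (mod 83)
9^8 ≡ 4^2 = 16 ≡ 16 (mod 83)
9^16 ≡ 16^2 = 256 ≡ 7 (mod 83)
9^32 ≡ 7^2 = 49 ≡ 49 (mod 83)
9^64 ≡ 49^2 = 2401 ≡ 77 (mod 83)
82 = 64 + 16 + 2 in binary powers of 2.
So 9^82 ≡ 77 · 7 · 81 ≡ 1 (mod 83).
Since the result is 1, base 9 gives no evidence that 83 is composite.

1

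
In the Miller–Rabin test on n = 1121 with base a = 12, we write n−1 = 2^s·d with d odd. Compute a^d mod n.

1121 − 1 = 1120 = 2^5 · 35, so d = 35.
12^1 ≡ 12 (mod 1121)
12^2 ≡ 12^2 = 144 ≡ 144 (mod 1121)
12^4 ≡ 144^2 = 20736 ≡ 558 (mod 1121)
12^8 ≡ 558^2 = 311364 ≡ 847 (mod 1121)
12^16 ≡ 847^2 = 717409 ≡ 1090 (mod 1121)
12^32 ≡ 1090^2 = 1188100 ≡ 961 (mod 1121)
35 = 32 + 2 + 1 in binary powers of 2.
So 12^35 ≡ 961 · 144 · 12 ≡ 407 (mod 1121).
Squaring chain: 407 → 862 → 942 → 653 → 429; never reaches −1, so base 12 is a Miller–Rabin witness that 1121 is composite.

407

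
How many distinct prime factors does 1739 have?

2

1739 = 37 · 47
1739 = 37 · 47, which has 2 distinct prime factors.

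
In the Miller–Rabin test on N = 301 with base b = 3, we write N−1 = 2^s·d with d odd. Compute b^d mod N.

301 − 1 = 300 = 2^2 · 75, so d = 75.
3^1 ≡ 3 (mod 301)
3^2 ≡ 3^2 = 9 ≡ 9 (mod 301)
3^4 ≡ 9^2 = 81 ≡ 81 (mod 301)
3^8 ≡ 81^2 = 6561 ≡ 240 (mod 301)
3^16 ≡ 240^2 = 57600 ≡ 109 (mod 301)
3^32 ≡ 109^2 = 11881 ≡ 142 (mod 301)
3^64 ≡ 142^2 = 20164 ≡ 298 (mod 301)
75 = 64 + 8 + 2 + 1 in binary powers of 2.
So 3^75 ≡ 298 · 240 · 9 · 3 ≡ 125 (mod 301).
Squaring chain: 125 → 274; never reaches −1, so base 3 is a Miller–Rabin witness that 301 is composite.

125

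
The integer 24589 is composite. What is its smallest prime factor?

24589 is odd.
Digit sum 28, not divisible by 3.
Ends in 9: not divisible by 5.
7: 24589 = 7·3512 + 5
11: 24589 = 11·2235 + 4
13: 24589 = 13·1891 + 6
17: 24589 = 17·1446 + 7
19: 24589 = 19·1294 + 3
23: 24589 = 23·1069 + 2
29: 24589 = 29·847 + 26
31: 24589 = 31·793 + 6
37: 24589 = 37·664 + 21
41: 24589 = 41·599 + 30
43: 24589 = 43·571 + 36
47: 24589 = 47·523 + 8
53: 24589 = 53·463 + 50
59: 24589 = 59·416 + 45
61: 24589 = 61·403 + 6
67: 24589 = 67·367

67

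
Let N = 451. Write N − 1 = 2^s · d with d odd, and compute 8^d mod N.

451 − 1 = 450 = 2^1 · 225, so d = 225.
8^1 ≡ 8 (mod 451)
8^2 ≡ 8^2 = 64 ≡ 64 (mod 451)
8^4 ≡ 64^2 = 4096 ≡ 37 (mod 451)
8^8 ≡ 37^2 = 1369 ≡ 16 (mod 451)
8^16 ≡ 16^2 = 256 ≡ 256 (mod 451)
8^32 ≡ 256^2 = 65536 ≡ 141 (mod 451)
8^64 ≡ 141^2 = 19881 ≡ 37 (mod 451)
8^128 ≡ 37^2 = 1369 ≡ 16 (mod 451)
225 = 128 + 64 + 32 + 1 in binary powers of 2.
So 8^225 ≡ 16 · 37 · 141 · 8 ≡ 296 (mod 451).
Squaring chain: 296; never reaches −1, so base 8 is a Miller–Rabin witness that 451 is composite.

296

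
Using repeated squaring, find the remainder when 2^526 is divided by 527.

64

2^1 ≡ 2 (mod 527)
2^2 ≡ 2^2 = 4 ≡ 4 (mod 527)
2^4 ≡ 4^2 = 16 ≡ 16 (mod 527)
2^8 ≡ 16^2 = 256 ≡ 256 (mod 527)
2^16 ≡ 256^2 = 65536 ≡ 188 (mod 527)
2^32 ≡ 188^2 = 35344 ≡ 35 (mod 527)
2^64 ≡ 35^2 = 1225 ≡ 171 (mod 527)
2^128 ≡ 171^2 = 29241 ≡ 256 (mod 527)
2^256 ≡ 256^2 = 65536 ≡ 188 (mod 527)
2^512 ≡ 188^2 = 35344 ≡ 35 (mod 527)
526 = 512 + 8 + 4 + 2 in binary powers of 2.
So 2^526 ≡ 35 · 256 · 16 · 4 ≡ 64 (mod 527).
Since 64 ≠ 1, base 2 is a Fermat witness: 527 is composite.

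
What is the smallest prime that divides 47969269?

47969269 is odd.
Digit sum 52, not divisible by 3.
Ends in 9: not divisible by 5.
7: 47969269 = 7·6852752 + 5
11: 47969269 = 11·4360842 + 7
13: 47969269 = 13·3689943 + 10
17: 47969269 = 17·2821721 + 12
19: 47969269 = 19·2524698 + 7
23: 47969269 = 23·2085620 + 9
29: 47969269 = 29·1654112 + 21
31: 47969269 = 31·1547395 + 24
37: 47969269 = 37·1296466 + 27
41: 47969269 = 41·1169982 + 7
43: 47969269 = 43·1115564 + 17
47: 47969269 = 47·1020622 + 35
53: 47969269 = 53·905080 + 29
59: 47969269 = 59·813038 + 27
61: 47969269 = 61·786381 + 28
67: 47969269 = 67·715959 + 16
71: 47969269 = 71·675623 + 36
73: 47969269 = 73·657113 + 20
79: 47969269 = 79·607205 + 74
83: 47969269 = 83·577943

83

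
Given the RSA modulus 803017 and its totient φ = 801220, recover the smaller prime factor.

φ(n) = (p−1)(q−1) = n − (p+q) + 1, so p + q = 803017 − 801220 + 1 = 1798.
p and q are the roots of t² − 1798t + 803017 = 0.
Discriminant: 1798² − 4·803017 = 3232804 − 3212068 = 20736; √20736 = 144.
q = (1798 − 144)/2 = 827, p = (1798 + 144)/2 = 971.
Check: 827 · 971 = 803017.

827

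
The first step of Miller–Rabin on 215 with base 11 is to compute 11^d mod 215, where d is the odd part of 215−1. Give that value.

121

215 − 1 = 214 = 2^1 · 107, so d = 107.
11^1 ≡ 11 (mod 215)
11^2 ≡ 11^2 = 121 ≡ 121 (mod 215)
11^4 ≡ 121^2 = 14641 ≡ 21 (mod 215)
11^8 ≡ 21^2 = 441 ≡ 11 (mod 215)
11^16 ≡ 11^2 = 121 ≡ 121 (mod 215)
11^32 ≡ 121^2 = 14641 ≡ 21 (mod 215)
11^64 ≡ 21^2 = 441 ≡ 11 (mod 215)
107 = 64 + 32 + 8 + 2 + 1 in binary powers of 2.
So 11^107 ≡ 11 · 21 · 11 · 121 · 11 ≡ 121 (mod 215).
Squaring chain: 121; never reaches −1, so base 11 is a Miller–Rabin witness that 215 is composite.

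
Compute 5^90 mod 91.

64

5^1 ≡ 5 (mod 91)
5^2 ≡ 5^2 = 25 ≡ 25 (mod 91)
5^4 ≡ 25^2 = 625 ≡ 79 (mod 91)
5^8 ≡ 79^2 = 6241 ≡ 53 (mod 91)
5^16 ≡ 53^2 = 2809 ≡ 79 (mod 91)
5^32 ≡ 79^2 = 6241 ≡ 53 (mod 91)
5^64 ≡ 53^2 = 2809 ≡ 79 (mod 91)
90 = 64 + 16 + 8 + 2 in binary powers of 2.
So 5^90 ≡ 79 · 79 · 53 · 25 ≡ 64 (mod 91).
Since 64 ≠ 1, base 5 is a Fermat witness: 91 is composite.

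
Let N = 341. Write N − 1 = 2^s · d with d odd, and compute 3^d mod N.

254

341 − 1 = 340 = 2^2 · 85, so d = 85.
3^1 ≡ 3 (mod 341)
3^2 ≡ 3^2 = 9 ≡ 9 (mod 341)
3^4 ≡ 9^2 = 81 ≡ 81 (mod 341)
3^8 ≡ 81^2 = 6561 ≡ 82 (mod 341)
3^16 ≡ 82^2 = 6724 ≡ 245 (mod 341)
3^32 ≡ 245^2 = 60025 ≡ 9 (mod 341)
3^64 ≡ 9^2 = 81 ≡ 81 (mod 341)
85 = 64 + 16 + 4 + 1 in binary powers of 2.
So 3^85 ≡ 81 · 245 · 81 · 3 ≡ 254 (mod 341).
Squaring chain: 254 → 67; never reaches −1, so base 3 is a Miller–Rabin witness that 341 is composite.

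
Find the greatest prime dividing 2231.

97

2231 = 23 · 97
97 is prime.
So 2231 = 23 · 97; the largest prime factor is 97.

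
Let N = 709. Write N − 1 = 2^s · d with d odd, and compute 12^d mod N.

709 − 1 = 708 = 2^2 · 177, so d = 177.
12^1 ≡ 12 (mod 709)
12^2 ≡ 12^2 = 144 ≡ 144 (mod 709)
12^4 ≡ 144^2 = 20736 ≡ 175 (mod 709)
12^8 ≡ 175^2 = 30625 ≡ 138 (mod 709)
12^16 ≡ 138^2 = 19044 ≡ 610 (mod 709)
12^32 ≡ 610^2 = 372100 ≡ 584 (mod 709)
12^64 ≡ 584^2 = 341056 ≡ 27 (mod 709)
12^128 ≡ 27^2 = 729 ≡ 20 (mod 709)
177 = 128 + 32 + 16 + 1 in binary powers of 2.
So 12^177 ≡ 20 · 584 · 610 · 12 ≡ 708 (mod 709).
Since 12^d ≡ 708 (mod 709), base 12 does not prove 709 composite.

708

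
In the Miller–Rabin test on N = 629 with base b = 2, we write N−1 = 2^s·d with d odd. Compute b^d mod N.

15

629 − 1 = 628 = 2^2 · 157, so d = 157.
2^1 ≡ 2 (mod 629)
2^2 ≡ 2^2 = 4 ≡ 4 (mod 629)
2^4 ≡ 4^2 = 16 ≡ 16 (mod 629)
2^8 ≡ 16^2 = 256 ≡ 256 (mod 629)
2^16 ≡ 256^2 = 65536 ≡ 120 (mod 629)
2^32 ≡ 120^2 = 14400 ≡ 562 (mod 629)
2^64 ≡ 562^2 = 315844 ≡ 86 (mod 629)
2^128 ≡ 86^2 = 7396 ≡ 477 (mod 629)
157 = 128 + 16 + 8 + 4 + 1 in binary powers of 2.
So 2^157 ≡ 477 · 120 · 256 · 16 · 2 ≡ 15 (mod 629).
Squaring chain: 15 → 225; never reaches −1, so base 2 is a Miller–Rabin witness that 629 is composite.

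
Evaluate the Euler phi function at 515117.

Factor: 515117 = 17 · 157 · 193.
φ(515117) = (17−1) · (157−1) · (193−1) = 16 · 156 · 192 = 479232.

479232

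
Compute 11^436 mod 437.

315

11^1 ≡ 11 (mod 437)
11^2 ≡ 11^2 = 121 ≡ 121 (mod 437)
11^4 ≡ 121^2 = 14641 ≡ 220 (mod 437)
11^8 ≡ 220^2 = 48400 ≡ 330 (mod 437)
11^16 ≡ 330^2 = 108900 ≡ 87 (mod 437)
11^32 ≡ 87^2 = 7569 ≡ 140 (mod 437)
11^64 ≡ 140^2 = 19600 ≡ 372 (mod 437)
11^128 ≡ 372^2 = 138384 ≡ 292 (mod 437)
11^256 ≡ 292^2 = 85264 ≡ 49 (mod 437)
436 = 256 + 128 + 32 + 16 + 4 in binary powers of 2.
So 11^436 ≡ 49 · 292 · 140 · 87 · 220 ≡ 315 (mod 437).
Since 315 ≠ 1, base 11 is a Fermat witness: 437 is composite.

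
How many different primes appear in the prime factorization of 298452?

298452 = 2^2 · 74613
74613 = 3 · 24871
24871 = 7 · 3553
3553 = 11 · 323
323 = 17 · 19
298452 = 2^2 · 3 · 7 · 11 · 17 · 19, which has 6 distinct prime factors.

6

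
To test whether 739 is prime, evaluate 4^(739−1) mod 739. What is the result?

1

4^1 ≡ 4 (mod 739)
4^2 ≡ 4^2 = 16 ≡ 16 (mod 739)
4^4 ≡ 16^2 = 256 ≡ 256 (mod 739)
4^8 ≡ 256^2 = 65536 ≡ 504 (mod 739)
4^16 ≡ 504^2 = 254016 ≡ 539 (mod 739)
4^32 ≡ 539^2 = 290521 ≡ 94 (mod 739)
4^64 ≡ 94^2 = 8836 ≡ 707 (mod 739)
4^128 ≡ 707^2 = 499849 ≡ 285 (mod 739)
4^256 ≡ 285^2 = 81225 ≡ 674 (mod 739)
4^512 ≡ 674^2 = 454276 ≡ 530 (mod 739)
738 = 512 + 128 + 64 + 32 + 2 in binary powers of 2.
So 4^738 ≡ 530 · 285 · 707 · 94 · 16 ≡ 1 (mod 739).
Since the result is 1, base 4 gives no evidence that 739 is composite.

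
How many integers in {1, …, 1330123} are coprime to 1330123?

1292928

Factor: 1330123 = 79 · 113 · 149.
φ(1330123) = (79−1) · (113−1) · (149−1) = 78 · 112 · 148 = 1292928.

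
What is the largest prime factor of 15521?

15521 = 11 · 1411
1411 = 17 · 83
83 is prime.
So 15521 = 11 · 17 · 83; the largest prime factor is 83.

83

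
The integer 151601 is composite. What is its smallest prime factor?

151601 is odd.
Digit sum 14, not divisible by 3.
Ends in 1: not divisible by 5.
7: 151601 = 7·21657 + 2
11: 151601 = 11·13781 + 10
13: 151601 = 13·11661 + 8
17: 151601 = 17·8917 + 12
19: 151601 = 19·7979

19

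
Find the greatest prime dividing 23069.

23069 = 17 · 1357
1357 = 23 · 59
59 is prime.
So 23069 = 17 · 23 · 59; the largest prime factor is 59.

59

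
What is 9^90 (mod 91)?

9^1 ≡ 9 (mod 91)
9^2 ≡ 9^2 = 81 ≡ 81 (mod 91)
9^4 ≡ 81^2 = 6561 ≡ 9 (mod 91)
9^8 ≡ 9^2 = 81 ≡ 81 (mod 91)
9^16 ≡ 81^2 = 6561 ≡ 9 (mod 91)
9^32 ≡ 9^2 = 81 ≡ 81 (mod 91)
9^64 ≡ 81^2 = 6561 ≡ 9 (mod 91)
90 = 64 + 16 + 8 + 2 in binary powers of 2.
So 9^90 ≡ 9 · 9 · 81 · 81 ≡ 1 (mod 91).
Since the result is 1, base 9 gives no evidence that 91 is composite.

1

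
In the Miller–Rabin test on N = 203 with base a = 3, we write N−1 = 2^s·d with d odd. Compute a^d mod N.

203 − 1 = 202 = 2^1 · 101, so d = 101.
3^1 ≡ 3 (mod 203)
3^2 ≡ 3^2 = 9 ≡ 9 (mod 203)
3^4 ≡ 9^2 = 81 ≡ 81 (mod 203)
3^8 ≡ 81^2 = 6561 ≡ 65 (mod 203)
3^16 ≡ 65^2 = 4225 ≡ 165 (mod 203)
3^32 ≡ 165^2 = 27225 ≡ 23 (mod 203)
3^64 ≡ 23^2 = 529 ≡ 123 (mod 203)
101 = 64 + 32 + 4 + 1 in binary powers of 2.
So 3^101 ≡ 123 · 23 · 81 · 3 ≡ 89 (mod 203).
Squaring chain: 89; never reaches −1, so base 3 is a Miller–Rabin witness that 203 is composite.

89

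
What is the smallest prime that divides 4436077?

41

4436077 is odd.
Digit sum 31, not divisible by 3.
Ends in 7: not divisible by 5.
7: 4436077 = 7·633725 + 2
11: 4436077 = 11·403279 + 8
13: 4436077 = 13·341236 + 9
17: 4436077 = 17·260945 + 12
19: 4436077 = 19·233477 + 14
23: 4436077 = 23·192872 + 21
29: 4436077 = 29·152968 + 5
31: 4436077 = 31·143099 + 8
37: 4436077 = 37·119893 + 36
41: 4436077 = 41·108197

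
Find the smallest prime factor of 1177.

11

1177 is odd.
Digit sum 16, not divisible by 3.
Ends in 7: not divisible by 5.
7: 1177 = 7·168 + 1
11: 1177 = 11·107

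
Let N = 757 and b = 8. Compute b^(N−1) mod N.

8^1 ≡ 8 (mod 757)
8^2 ≡ 8^2 = 64 ≡ 64 (mod 757)
8^4 ≡ 64^2 = 4096 ≡ 311 (mod 757)
8^8 ≡ 311^2 = 96721 ≡ 582 (mod 757)
8^16 ≡ 582^2 = 338724 ≡ 345 (mod 757)
8^32 ≡ 345^2 = 119025 ≡ 176 (mod 757)
8^64 ≡ 176^2 = 30976 ≡ 696 (mod 757)
8^128 ≡ 696^2 = 484416 ≡ 693 (mod 757)
8^256 ≡ 693^2 = 480249 ≡ 311 (mod 757)
8^512 ≡ 311^2 = 96721 ≡ 582 (mod 757)
756 = 512 + 128 + 64 + 32 + 16 + 4 in binary powers of 2.
So 8^756 ≡ 582 · 693 · 696 · 176 · 345 · 311 ≡ 1 (mod 757).
Since the result is 1, base 8 gives no evidence that 757 is composite.

1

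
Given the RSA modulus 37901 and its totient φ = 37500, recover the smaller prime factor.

φ(n) = (p−1)(q−1) = n − (p+q) + 1, so p + q = 37901 − 37500 + 1 = 402.
p and q are the roots of t² − 402t + 37901 = 0.
Discriminant: 402² − 4·37901 = 161604 − 151604 = 10000; √10000 = 100.
q = (402 − 100)/2 = 151, p = (402 + 100)/2 = 251.
Check: 151 · 251 = 37901.

151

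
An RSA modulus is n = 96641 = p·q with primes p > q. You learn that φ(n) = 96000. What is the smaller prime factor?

241

φ(n) = (p−1)(q−1) = n − (p+q) + 1, so p + q = 96641 − 96000 + 1 = 642.
p and q are the roots of t² − 642t + 96641 = 0.
Discriminant: 642² − 4·96641 = 412164 − 386564 = 25600; √25600 = 160.
q = (642 − 160)/2 = 241, p = (642 + 160)/2 = 401.
Check: 241 · 401 = 96641.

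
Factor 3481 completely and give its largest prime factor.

59

3481 = 59 · 59
59 = 59 · 1
So 3481 = 59^2; the largest prime factor is 59.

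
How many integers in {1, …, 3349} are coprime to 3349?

Factor: 3349 = 17 · 197.
φ(3349) = (17−1) · (197−1) = 16 · 196 = 3136.

3136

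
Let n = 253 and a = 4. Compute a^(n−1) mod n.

4^1 ≡ 4 (mod 253)
4^2 ≡ 4^2 = 16 ≡ 16 (mod 253)
4^4 ≡ 16^2 = 256 ≡ 3 (mod 253)
4^8 ≡ 3^2 = 9 ≡ 9 (mod 253)
4^16 ≡ 9^2 = 81 ≡ 81 (mod 253)
4^32 ≡ 81^2 = 6561 ≡ 236 (mod 253)
4^64 ≡ 236^2 = 55696 ≡ 36 (mod 253)
4^128 ≡ 36^2 = 1296 ≡ 31 (mod 253)
252 = 128 + 64 + 32 + 16 + 8 + 4 in binary powers of 2.
So 4^252 ≡ 31 · 36 · 236 · 81 · 9 · 3 ≡ 236 (mod 253).
Since 236 ≠ 1, base 4 is a Fermat witness: 253 is composite.

236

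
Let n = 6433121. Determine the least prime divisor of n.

61

6433121 is odd.
Digit sum 20, not divisible by 3.
Ends in 1: not divisible by 5.
7: 6433121 = 7·919017 + 2
11: 6433121 = 11·584829 + 2
13: 6433121 = 13·494855 + 6
17: 6433121 = 17·378418 + 15
19: 6433121 = 19·338585 + 6
23: 6433121 = 23·279700 + 21
29: 6433121 = 29·221831 + 22
31: 6433121 = 31·207520 + 1
37: 6433121 = 37·173868 + 5
41: 6433121 = 41·156905 + 16
43: 6433121 = 43·149607 + 20
47: 6433121 = 47·136874 + 43
53: 6433121 = 53·121379 + 34
59: 6433121 = 59·109035 + 56
61: 6433121 = 61·105461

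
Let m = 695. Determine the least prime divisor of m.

695 is odd.
Digit sum 20, not divisible by 3.
Ends in 5: divisible by 5.

5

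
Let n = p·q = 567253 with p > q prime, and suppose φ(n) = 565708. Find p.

947

φ(n) = (p−1)(q−1) = n − (p+q) + 1, so p + q = 567253 − 565708 + 1 = 1546.
p and q are the roots of t² − 1546t + 567253 = 0.
Discriminant: 1546² − 4·567253 = 2390116 − 2269012 = 121104; √121104 = 348.
q = (1546 − 348)/2 = 599, p = (1546 + 348)/2 = 947.
Check: 599 · 947 = 567253.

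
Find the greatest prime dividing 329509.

97

329509 = 43 · 7663
7663 = 79 · 97
97 is prime.
So 329509 = 43 · 79 · 97; the largest prime factor is 97.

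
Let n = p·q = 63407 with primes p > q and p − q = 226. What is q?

163

Since p = q + 226, we have 63407 = q(q + 226), so q² + 226q − 63407 = 0.
Discriminant: 226² + 4·63407 = 51076 + 253628 = 304704; √304704 = 552.
q = (−226 + 552)/2 = 163, and p = q + 226 = 389.
Check: 163 · 389 = 63407.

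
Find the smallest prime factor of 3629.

3629 is odd.
Digit sum 20, not divisible by 3.
Ends in 9: not divisible by 5.
7: 3629 = 7·518 + 3
11: 3629 = 11·329 + 10
13: 3629 = 13·279 + 2
17: 3629 = 17·213 + 8
19: 3629 = 19·191

19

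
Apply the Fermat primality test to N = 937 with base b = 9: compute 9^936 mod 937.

9^1 ≡ 9 (mod 937)
9^2 ≡ 9^2 = 81 ≡ 81 (mod 937)
9^4 ≡ 81^2 = 6561 ≡ 2 (mod 937)
9^8 ≡ 2^2 = 4 ≡ 4 (mod 937)
9^16 ≡ 4^2 = 16 ≡ 16 (mod 937)
9^32 ≡ 16^2 = 256 ≡ 256 (mod 937)
9^64 ≡ 256^2 = 65536 ≡ 883 (mod 937)
9^128 ≡ 883^2 = 779689 ≡ 105 (mod 937)
9^256 ≡ 105^2 = 11025 ≡ 718 (mod 937)
9^512 ≡ 718^2 = 515524 ≡ 174 (mod 937)
936 = 512 + 256 + 128 + 32 + 8 in binary powers of 2.
So 9^936 ≡ 174 · 718 · 105 · 256 · 4 ≡ 1 (mod 937).
Since the result is 1, base 9 gives no evidence that 937 is composite.

1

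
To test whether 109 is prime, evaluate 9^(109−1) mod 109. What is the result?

9^1 ≡ 9 (mod 109)
9^2 ≡ 9^2 = 81 ≡ 81 (mod 109)
9^4 ≡ 81^2 = 6561 ≡ 21 (mod 109)
9^8 ≡ 21^2 = 441 ≡ 5 (mod 109)
9^16 ≡ 5^2 = 25 ≡ 25 (mod 109)
9^32 ≡ 25^2 = 625 ≡ 80 (mod 109)
9^64 ≡ 80^2 = 6400 ≡ 78 (mod 109)
108 = 64 + 32 + 8 + 4 in binary powers of 2.
So 9^108 ≡ 78 · 80 · 5 · 21 ≡ 1 (mod 109).
Since the result is 1, base 9 gives no evidence that 109 is composite.

1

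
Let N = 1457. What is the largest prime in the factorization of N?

1457 = 31 · 47
47 is prime.
So 1457 = 31 · 47; the largest prime factor is 47.

47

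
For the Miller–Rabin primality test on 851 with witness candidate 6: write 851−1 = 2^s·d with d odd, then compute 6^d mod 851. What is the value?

851 − 1 = 850 = 2^1 · 425, so d = 425.
6^1 ≡ 6 (mod 851)
6^2 ≡ 6^2 = 36 ≡ 36 (mod 851)
6^4 ≡ 36^2 = 1296 ≡ 445 (mod 851)
6^8 ≡ 445^2 = 198025 ≡ 593 (mod 851)
6^16 ≡ 593^2 = 351649 ≡ 186 (mod 851)
6^32 ≡ 186^2 = 34596 ≡ 556 (mod 851)
6^64 ≡ 556^2 = 309136 ≡ 223 (mod 851)
6^128 ≡ 223^2 = 49729 ≡ 371 (mod 851)
6^256 ≡ 371^2 = 137641 ≡ 630 (mod 851)
425 = 256 + 128 + 32 + 8 + 1 in binary powers of 2.
So 6^425 ≡ 630 · 371 · 556 · 593 · 6 ≡ 302 (mod 851).
Squaring chain: 302; never reaches −1, so base 6 is a Miller–Rabin witness that 851 is composite.

302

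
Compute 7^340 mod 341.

7^1 ≡ 7 (mod 341)
7^2 ≡ 7^2 = 49 ≡ 49 (mod 341)
7^4 ≡ 49^2 = 2401 ≡ 14 (mod 341)
7^8 ≡ 14^2 = 196 ≡ 196 (mod 341)
7^16 ≡ 196^2 = 38416 ≡ 224 (mod 341)
7^32 ≡ 224^2 = 50176 ≡ 49 (mod 341)
7^64 ≡ 49^2 = 2401 ≡ 14 (mod 341)
7^128 ≡ 14^2 = 196 ≡ 196 (mod 341)
7^256 ≡ 196^2 = 38416 ≡ 224 (mod 341)
340 = 256 + 64 + 16 + 4 in binary powers of 2.
So 7^340 ≡ 224 · 14 · 224 · 14 ≡ 56 (mod 341).
Since 56 ≠ 1, base 7 is a Fermat witness: 341 is composite.

56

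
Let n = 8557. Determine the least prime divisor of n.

43

8557 is odd.
Digit sum 25, not divisible by 3.
Ends in 7: not divisible by 5.
7: 8557 = 7·1222 + 3
11: 8557 = 11·777 + 10
13: 8557 = 13·658 + 3
17: 8557 = 17·503 + 6
19: 8557 = 19·450 + 7
23: 8557 = 23·372 + 1
29: 8557 = 29·295 + 2
31: 8557 = 31·276 + 1
37: 8557 = 37·231 + 10
41: 8557 = 41·208 + 29
43: 8557 = 43·199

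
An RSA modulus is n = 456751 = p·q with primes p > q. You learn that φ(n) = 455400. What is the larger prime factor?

691

φ(n) = (p−1)(q−1) = n − (p+q) + 1, so p + q = 456751 − 455400 + 1 = 1352.
p and q are the roots of t² − 1352t + 456751 = 0.
Discriminant: 1352² − 4·456751 = 1827904 − 1827004 = 900; √900 = 30.
q = (1352 − 30)/2 = 661, p = (1352 + 30)/2 = 691.
Check: 661 · 691 = 456751.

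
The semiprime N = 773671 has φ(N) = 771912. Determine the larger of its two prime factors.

φ(n) = (p−1)(q−1) = n − (p+q) + 1, so p + q = 773671 − 771912 + 1 = 1760.
p and q are the roots of t² − 1760t + 773671 = 0.
Discriminant: 1760² − 4·773671 = 3097600 − 3094684 = 2916; √2916 = 54.
q = (1760 − 54)/2 = 853, p = (1760 + 54)/2 = 907.
Check: 853 · 907 = 773671.

907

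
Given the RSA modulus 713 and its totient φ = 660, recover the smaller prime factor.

φ(n) = (p−1)(q−1) = n − (p+q) + 1, so p + q = 713 − 660 + 1 = 54.
p and q are the roots of t² − 54t + 713 = 0.
Discriminant: 54² − 4·713 = 2916 − 2852 = 64; √64 = 8.
q = (54 − 8)/2 = 23, p = (54 + 8)/2 = 31.
Check: 23 · 31 = 713.

23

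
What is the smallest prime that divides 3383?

17

3383 is odd.
Digit sum 17, not divisible by 3.
Ends in 3: not divisible by 5.
7: 3383 = 7·483 + 2
11: 3383 = 11·307 + 6
13: 3383 = 13·260 + 3
17: 3383 = 17·199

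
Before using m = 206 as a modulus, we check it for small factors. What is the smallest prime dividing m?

206 is even: 2 divides it.

2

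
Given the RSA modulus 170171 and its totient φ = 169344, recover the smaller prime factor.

φ(n) = (p−1)(q−1) = n − (p+q) + 1, so p + q = 170171 − 169344 + 1 = 828.
p and q are the roots of t² − 828t + 170171 = 0.
Discriminant: 828² − 4·170171 = 685584 − 680684 = 4900; √4900 = 70.
q = (828 − 70)/2 = 379, p = (828 + 70)/2 = 449.
Check: 379 · 449 = 170171.

379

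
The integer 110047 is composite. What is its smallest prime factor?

110047 is odd.
Digit sum 13, not divisible by 3.
Ends in 7: not divisible by 5.
7: 110047 = 7·15721

7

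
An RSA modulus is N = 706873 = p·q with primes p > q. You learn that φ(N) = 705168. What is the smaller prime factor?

φ(n) = (p−1)(q−1) = n − (p+q) + 1, so p + q = 706873 − 705168 + 1 = 1706.
p and q are the roots of t² − 1706t + 706873 = 0.
Discriminant: 1706² − 4·706873 = 2910436 − 2827492 = 82944; √82944 = 288.
q = (1706 − 288)/2 = 709, p = (1706 + 288)/2 = 997.
Check: 709 · 997 = 706873.

709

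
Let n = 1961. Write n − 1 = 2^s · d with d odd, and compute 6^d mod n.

820

1961 − 1 = 1960 = 2^3 · 245, so d = 245.
6^1 ≡ 6 (mod 1961)
6^2 ≡ 6^2 = 36 ≡ 36 (mod 1961)
6^4 ≡ 36^2 = 1296 ≡ 1296 (mod 1961)
6^8 ≡ 1296^2 = 1679616 ≡ 1000 (mod 1961)
6^16 ≡ 1000^2 = 1000000 ≡ 1851 (mod 1961)
6^32 ≡ 1851^2 = 3426201 ≡ 334 (mod 1961)
6^64 ≡ 334^2 = 111556 ≡ 1740 (mod 1961)
6^128 ≡ 1740^2 = 3027600 ≡ 1777 (mod 1961)
245 = 128 + 64 + 32 + 16 + 4 + 1 in binary powers of 2.
So 6^245 ≡ 1777 · 1740 · 334 · 1851 · 1296 · 6 ≡ 820 (mod 1961).
Squaring chain: 820 → 1738 → 704; never reaches −1, so base 6 is a Miller–Rabin witness that 1961 is composite.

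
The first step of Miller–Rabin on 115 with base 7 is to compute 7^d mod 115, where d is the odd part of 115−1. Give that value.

112

115 − 1 = 114 = 2^1 · 57, so d = 57.
7^1 ≡ 7 (mod 115)
7^2 ≡ 7^2 = 49 ≡ 49 (mod 115)
7^4 ≡ 49^2 = 2401 ≡ 101 (mod 115)
7^8 ≡ 101^2 = 10201 ≡ 81 (mod 115)
7^16 ≡ 81^2 = 6561 ≡ 6 (mod 115)
7^32 ≡ 6^2 = 36 ≡ 36 (mod 115)
57 = 32 + 16 + 8 + 1 in binary powers of 2.
So 7^57 ≡ 36 · 6 · 81 · 7 ≡ 112 (mod 115).
Squaring chain: 112; never reaches −1, so base 7 is a Miller–Rabin witness that 115 is composite.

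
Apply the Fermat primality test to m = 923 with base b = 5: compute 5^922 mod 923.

5^1 ≡ 5 (mod 923)
5^2 ≡ 5^2 = 25 ≡ 25 (mod 923)
5^4 ≡ 25^2 = 625 ≡ 625 (mod 923)
5^8 ≡ 625^2 = 390625 ≡ 196 (mod 923)
5^16 ≡ 196^2 = 38416 ≡ 573 (mod 923)
5^32 ≡ 573^2 = 328329 ≡ 664 (mod 923)
5^64 ≡ 664^2 = 440896 ≡ 625 (mod 923)
5^128 ≡ 625^2 = 390625 ≡ 196 (mod 923)
5^256 ≡ 196^2 = 38416 ≡ 573 (mod 923)
5^512 ≡ 573^2 = 328329 ≡ 664 (mod 923)
922 = 512 + 256 + 128 + 16 + 8 + 2 in binary powers of 2.
So 5^922 ≡ 664 · 573 · 196 · 573 · 196 · 25 ≡ 25 (mod 923).
Since 25 ≠ 1, base 5 is a Fermat witness: 923 is composite.

25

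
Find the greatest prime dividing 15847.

15847 = 13 · 1219
1219 = 23 · 53
53 is prime.
So 15847 = 13 · 23 · 53; the largest prime factor is 53.

53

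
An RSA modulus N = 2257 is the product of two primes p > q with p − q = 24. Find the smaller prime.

37

Since p = q + 24, we have 2257 = q(q + 24), so q² + 24q − 2257 = 0.
Discriminant: 24² + 4·2257 = 576 + 9028 = 9604; √9604 = 98.
q = (−24 + 98)/2 = 37, and p = q + 24 = 61.
Check: 37 · 61 = 2257.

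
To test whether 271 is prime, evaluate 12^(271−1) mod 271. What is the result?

12^1 ≡ 12 (mod 271)
12^2 ≡ 12^2 = 144 ≡ 144 (mod 271)
12^4 ≡ 144^2 = 20736 ≡ 140 (mod 271)
12^8 ≡ 140^2 = 19600 ≡ 88 (mod 271)
12^16 ≡ 88^2 = 7744 ≡ 156 (mod 271)
12^32 ≡ 156^2 = 24336 ≡ 217 (mod 271)
12^64 ≡ 217^2 = 47089 ≡ 206 (mod 271)
12^128 ≡ 206^2 = 42436 ≡ 160 (mod 271)
12^256 ≡ 160^2 = 25600 ≡ 126 (mod 271)
270 = 256 + 8 + 4 + 2 in binary powers of 2.
So 12^270 ≡ 126 · 88 · 140 · 144 ≡ 1 (mod 271).
Since the result is 1, base 12 gives no evidence that 271 is composite.

1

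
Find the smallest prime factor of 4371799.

47

4371799 is odd.
Digit sum 40, not divisible by 3.
Ends in 9: not divisible by 5.
7: 4371799 = 7·624542 + 5
11: 4371799 = 11·397436 + 3
13: 4371799 = 13·336292 + 3
17: 4371799 = 17·257164 + 11
19: 4371799 = 19·230094 + 13
23: 4371799 = 23·190078 + 5
29: 4371799 = 29·150751 + 20
31: 4371799 = 31·141025 + 24
37: 4371799 = 37·118156 + 27
41: 4371799 = 41·106629 + 10
43: 4371799 = 43·101669 + 32
47: 4371799 = 47·93017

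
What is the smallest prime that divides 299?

13

299 is odd.
Digit sum 20, not divisible by 3.
Ends in 9: not divisible by 5.
7: 299 = 7·42 + 5
11: 299 = 11·27 + 2
13: 299 = 13·23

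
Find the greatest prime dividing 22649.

71

22649 = 11 · 2059
2059 = 29 · 71
71 is prime.
So 22649 = 11 · 29 · 71; the largest prime factor is 71.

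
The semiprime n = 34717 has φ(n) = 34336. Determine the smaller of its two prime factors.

φ(n) = (p−1)(q−1) = n − (p+q) + 1, so p + q = 34717 − 34336 + 1 = 382.
p and q are the roots of t² − 382t + 34717 = 0.
Discriminant: 382² − 4·34717 = 145924 − 138868 = 7056; √7056 = 84.
q = (382 − 84)/2 = 149, p = (382 + 84)/2 = 233.
Check: 149 · 233 = 34717.

149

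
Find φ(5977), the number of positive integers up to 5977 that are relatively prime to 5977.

Factor: 5977 = 43 · 139.
φ(5977) = (43−1) · (139−1) = 42 · 138 = 5796.

5796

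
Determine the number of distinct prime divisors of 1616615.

6

1616615 = 5 · 323323
323323 = 7 · 46189
46189 = 11 · 4199
4199 = 13 · 323
323 = 17 · 19
1616615 = 5 · 7 · 11 · 13 · 17 · 19, which has 6 distinct prime factors.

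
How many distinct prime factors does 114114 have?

6

114114 = 2 · 57057
57057 = 3 · 19019
19019 = 7 · 2717
2717 = 11 · 247
247 = 13 · 19
114114 = 2 · 3 · 7 · 11 · 13 · 19, which has 6 distinct prime factors.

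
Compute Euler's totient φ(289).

272

Factor: 289 = 17^2.
φ(289) = 17^1·(17−1) = 272.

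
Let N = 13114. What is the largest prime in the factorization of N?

83

13114 = 2 · 6557
6557 = 79 · 83
83 is prime.
So 13114 = 2 · 79 · 83; the largest prime factor is 83.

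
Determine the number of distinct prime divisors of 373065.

373065 = 3 · 124355
124355 = 5 · 24871
24871 = 7 · 3553
3553 = 11 · 323
323 = 17 · 19
373065 = 3 · 5 · 7 · 11 · 17 · 19, which has 6 distinct prime factors.

6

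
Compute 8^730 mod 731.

8^1 ≡ 8 (mod 731)
8^2 ≡ 8^2 = 64 ≡ 64 (mod 731)
8^4 ≡ 64^2 = 4096 ≡ 441 (mod 731)
8^8 ≡ 441^2 = 194481 ≡ 35 (mod 731)
8^16 ≡ 35^2 = 1225 ≡ 494 (mod 731)
8^32 ≡ 494^2 = 244036 ≡ 613 (mod 731)
8^64 ≡ 613^2 = 375769 ≡ 35 (mod 731)
8^128 ≡ 35^2 = 1225 ≡ 494 (mod 731)
8^256 ≡ 494^2 = 244036 ≡ 613 (mod 731)
8^512 ≡ 613^2 = 375769 ≡ 35 (mod 731)
730 = 512 + 128 + 64 + 16 + 8 + 2 in binary powers of 2.
So 8^730 ≡ 35 · 494 · 35 · 494 · 35 · 64 ≡ 64 (mod 731).
Since 64 ≠ 1, base 8 is a Fermat witness: 731 is composite.

64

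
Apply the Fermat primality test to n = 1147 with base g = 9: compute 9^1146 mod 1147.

1062

9^1 ≡ 9 (mod 1147)
9^2 ≡ 9^2 = 81 ≡ 81 (mod 1147)
9^4 ≡ 81^2 = 6561 ≡ 826 (mod 1147)
9^8 ≡ 826^2 = 682276 ≡ 958 (mod 1147)
9^16 ≡ 958^2 = 917764 ≡ 164 (mod 1147)
9^32 ≡ 164^2 = 26896 ≡ 515 (mod 1147)
9^64 ≡ 515^2 = 265225 ≡ 268 (mod 1147)
9^128 ≡ 268^2 = 71824 ≡ 710 (mod 1147)
9^256 ≡ 710^2 = 504100 ≡ 567 (mod 1147)
9^512 ≡ 567^2 = 321489 ≡ 329 (mod 1147)
9^1024 ≡ 329^2 = 108241 ≡ 423 (mod 1147)
1146 = 1024 + 64 + 32 + 16 + 8 + 2 in binary powers of 2.
So 9^1146 ≡ 423 · 268 · 515 · 164 · 958 · 81 ≡ 1062 (mod 1147).
Since 1062 ≠ 1, base 9 is a Fermat witness: 1147 is composite.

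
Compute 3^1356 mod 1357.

3^1 ≡ 3 (mod 1357)
3^2 ≡ 3^2 = 9 ≡ 9 (mod 1357)
3^4 ≡ 9^2 = 81 ≡ 81 (mod 1357)
3^8 ≡ 81^2 = 6561 ≡ 1133 (mod 1357)
3^16 ≡ 1133^2 = 1283689 ≡ 1324 (mod 1357)
3^32 ≡ 1324^2 = 1752976 ≡ 1089 (mod 1357)
3^64 ≡ 1089^2 = 1185921 ≡ 1260 (mod 1357)
3^128 ≡ 1260^2 = 1587600 ≡ 1267 (mod 1357)
3^256 ≡ 1267^2 = 1605289 ≡ 1315 (mod 1357)
3^512 ≡ 1315^2 = 1729225 ≡ 407 (mod 1357)
3^1024 ≡ 407^2 = 165649 ≡ 95 (mod 1357)
1356 = 1024 + 256 + 64 + 8 + 4 in binary powers of 2.
So 3^1356 ≡ 95 · 1315 · 1260 · 1133 · 81 ≡ 487 (mod 1357).
Since 487 ≠ 1, base 3 is a Fermat witness: 1357 is composite.

487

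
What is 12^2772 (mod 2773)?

12^1 ≡ 12 (mod 2773)
12^2 ≡ 12^2 = 144 ≡ 144 (mod 2773)
12^4 ≡ 144^2 = 20736 ≡ 1325 (mod 2773)
12^8 ≡ 1325^2 = 1755625 ≡ 316 (mod 2773)
12^16 ≡ 316^2 = 99856 ≡ 28 (mod 2773)
12^32 ≡ 28^2 = 784 ≡ 784 (mod 2773)
12^64 ≡ 784^2 = 614656 ≡ 1823 (mod 2773)
12^128 ≡ 1823^2 = 3323329 ≡ 1275 (mod 2773)
12^256 ≡ 1275^2 = 1625625 ≡ 647 (mod 2773)
12^512 ≡ 647^2 = 418609 ≡ 2659 (mod 2773)
12^1024 ≡ 2659^2 = 7070281 ≡ 1904 (mod 2773)
12^2048 ≡ 1904^2 = 3625216 ≡ 905 (mod 2773)
2772 = 2048 + 512 + 128 + 64 + 16 + 4 in binary powers of 2.
So 12^2772 ≡ 905 · 2659 · 1275 · 1823 · 28 · 1325 ≡ 1575 (mod 2773).
Since 1575 ≠ 1, base 12 is a Fermat witness: 2773 is composite.

1575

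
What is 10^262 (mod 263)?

10^1 ≡ 10 (mod 263)
10^2 ≡ 10^2 = 100 ≡ 100 (mod 263)
10^4 ≡ 100^2 = 10000 ≡ 6 (mod 263)
10^8 ≡ 6^2 = 36 ≡ 36 (mod 263)
10^16 ≡ 36^2 = 1296 ≡ 244 (mod 263)
10^32 ≡ 244^2 = 59536 ≡ 98 (mod 263)
10^64 ≡ 98^2 = 9604 ≡ 136 (mod 263)
10^128 ≡ 136^2 = 18496 ≡ 86 (mod 263)
10^256 ≡ 86^2 = 7396 ≡ 32 (mod 263)
262 = 256 + 4 + 2 in binary powers of 2.
So 10^262 ≡ 32 · 6 · 100 ≡ 1 (mod 263).
Since the result is 1, base 10 gives no evidence that 263 is composite.

1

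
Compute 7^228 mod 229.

1

7^1 ≡ 7 (mod 229)
7^2 ≡ 7^2 = 49 ≡ 49 (mod 229)
7^4 ≡ 49^2 = 2401 ≡ 111 (mod 229)
7^8 ≡ 111^2 = 12321 ≡ 184 (mod 229)
7^16 ≡ 184^2 = 33856 ≡ 193 (mod 229)
7^32 ≡ 193^2 = 37249 ≡ 151 (mod 229)
7^64 ≡ 151^2 = 22801 ≡ 130 (mod 229)
7^128 ≡ 130^2 = 16900 ≡ 183 (mod 229)
228 = 128 + 64 + 32 + 4 in binary powers of 2.
So 7^228 ≡ 183 · 130 · 151 · 111 ≡ 1 (mod 229).
Since the result is 1, base 7 gives no evidence that 229 is composite.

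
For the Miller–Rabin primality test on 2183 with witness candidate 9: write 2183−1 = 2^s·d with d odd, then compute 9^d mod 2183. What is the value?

2183 − 1 = 2182 = 2^1 · 1091, so d = 1091.
9^1 ≡ 9 (mod 2183)
9^2 ≡ 9^2 = 81 ≡ 81 (mod 2183)
9^4 ≡ 81^2 = 6561 ≡ 12 (mod 2183)
9^8 ≡ 12^2 = 144 ≡ 144 (mod 2183)
9^16 ≡ 144^2 = 20736 ≡ 1089 (mod 2183)
9^32 ≡ 1089^2 = 1185921 ≡ 552 (mod 2183)
9^64 ≡ 552^2 = 304704 ≡ 1267 (mod 2183)
9^128 ≡ 1267^2 = 1605289 ≡ 784 (mod 2183)
9^256 ≡ 784^2 = 614656 ≡ 1233 (mod 2183)
9^512 ≡ 1233^2 = 1520289 ≡ 921 (mod 2183)
9^1024 ≡ 921^2 = 848241 ≡ 1237 (mod 2183)
1091 = 1024 + 64 + 2 + 1 in binary powers of 2.
So 9^1091 ≡ 1237 · 1267 · 81 · 9 ≡ 1302 (mod 2183).
Squaring chain: 1302; never reaches −1, so base 9 is a Miller–Rabin witness that 2183 is composite.

1302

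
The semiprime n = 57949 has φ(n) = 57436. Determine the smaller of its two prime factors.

φ(n) = (p−1)(q−1) = n − (p+q) + 1, so p + q = 57949 − 57436 + 1 = 514.
p and q are the roots of t² − 514t + 57949 = 0.
Discriminant: 514² − 4·57949 = 264196 − 231796 = 32400; √32400 = 180.
q = (514 − 180)/2 = 167, p = (514 + 180)/2 = 347.
Check: 167 · 347 = 57949.

167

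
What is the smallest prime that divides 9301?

71

9301 is odd.
Digit sum 13, not divisible by 3.
Ends in 1: not divisible by 5.
7: 9301 = 7·1328 + 5
11: 9301 = 11·845 + 6
13: 9301 = 13·715 + 6
17: 9301 = 17·547 + 2
19: 9301 = 19·489 + 10
23: 9301 = 23·404 + 9
29: 9301 = 29·320 + 21
31: 9301 = 31·300 + 1
37: 9301 = 37·251 + 14
41: 9301 = 41·226 + 35
43: 9301 = 43·216 + 13
47: 9301 = 47·197 + 42
53: 9301 = 53·175 + 26
59: 9301 = 59·157 + 38
61: 9301 = 61·152 + 29
67: 9301 = 67·138 + 55
71: 9301 = 71·131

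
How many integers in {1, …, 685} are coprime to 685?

Factor: 685 = 5 · 137.
φ(685) = (5−1) · (137−1) = 4 · 136 = 544.

544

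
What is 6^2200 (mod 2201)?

6^1 ≡ 6 (mod 2201)
6^2 ≡ 6^2 = 36 ≡ 36 (mod 2201)
6^4 ≡ 36^2 = 1296 ≡ 1296 (mod 2201)
6^8 ≡ 1296^2 = 1679616 ≡ 253 (mod 2201)
6^16 ≡ 253^2 = 64009 ≡ 180 (mod 2201)
6^32 ≡ 180^2 = 32400 ≡ 1586 (mod 2201)
6^64 ≡ 1586^2 = 2515396 ≡ 1854 (mod 2201)
6^128 ≡ 1854^2 = 3437316 ≡ 1555 (mod 2201)
6^256 ≡ 1555^2 = 2418025 ≡ 1327 (mod 2201)
6^512 ≡ 1327^2 = 1760929 ≡ 129 (mod 2201)
6^1024 ≡ 129^2 = 16641 ≡ 1234 (mod 2201)
6^2048 ≡ 1234^2 = 1522756 ≡ 1865 (mod 2201)
2200 = 2048 + 128 + 16 + 8 in binary powers of 2.
So 6^2200 ≡ 1865 · 1555 · 180 · 253 ≡ 1823 (mod 2201).
Since 1823 ≠ 1, base 6 is a Fermat witness: 2201 is composite.

1823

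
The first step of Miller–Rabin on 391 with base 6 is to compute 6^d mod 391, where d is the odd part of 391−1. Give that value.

391 − 1 = 390 = 2^1 · 195, so d = 195.
6^1 ≡ 6 (mod 391)
6^2 ≡ 6^2 = 36 ≡ 36 (mod 391)
6^4 ≡ 36^2 = 1296 ≡ 123 (mod 391)
6^8 ≡ 123^2 = 15129 ≡ 271 (mod 391)
6^16 ≡ 271^2 = 73441 ≡ 324 (mod 391)
6^32 ≡ 324^2 = 104976 ≡ 188 (mod 391)
6^64 ≡ 188^2 = 35344 ≡ 154 (mod 391)
6^128 ≡ 154^2 = 23716 ≡ 256 (mod 391)
195 = 128 + 64 + 2 + 1 in binary powers of 2.
So 6^195 ≡ 256 · 154 · 36 · 6 ≡ 386 (mod 391).
Squaring chain: 386; never reaches −1, so base 6 is a Miller–Rabin witness that 391 is composite.

386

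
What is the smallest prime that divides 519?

519 is odd.
Digit sum 15, divisible by 3.

3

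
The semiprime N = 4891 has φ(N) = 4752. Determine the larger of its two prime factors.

73

φ(n) = (p−1)(q−1) = n − (p+q) + 1, so p + q = 4891 − 4752 + 1 = 140.
p and q are the roots of t² − 140t + 4891 = 0.
Discriminant: 140² − 4·4891 = 19600 − 19564 = 36; √36 = 6.
q = (140 − 6)/2 = 67, p = (140 + 6)/2 = 73.
Check: 67 · 73 = 4891.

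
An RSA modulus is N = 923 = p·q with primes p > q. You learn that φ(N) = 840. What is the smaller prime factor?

13

φ(n) = (p−1)(q−1) = n − (p+q) + 1, so p + q = 923 − 840 + 1 = 84.
p and q are the roots of t² − 84t + 923 = 0.
Discriminant: 84² − 4·923 = 7056 − 3692 = 3364; √3364 = 58.
q = (84 − 58)/2 = 13, p = (84 + 58)/2 = 71.
Check: 13 · 71 = 923.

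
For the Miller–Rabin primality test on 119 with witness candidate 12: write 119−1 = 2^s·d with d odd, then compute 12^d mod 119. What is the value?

108

119 − 1 = 118 = 2^1 · 59, so d = 59.
12^1 ≡ 12 (mod 119)
12^2 ≡ 12^2 = 144 ≡ 25 (mod 119)
12^4 ≡ 25^2 = 625 ≡ 30 (mod 119)
12^8 ≡ 30^2 = 900 ≡ 67 (mod 119)
12^16 ≡ 67^2 = 4489 ≡ 86 (mod 119)
12^32 ≡ 86^2 = 7396 ≡ 18 (mod 119)
59 = 32 + 16 + 8 + 2 + 1 in binary powers of 2.
So 12^59 ≡ 18 · 86 · 67 · 25 · 12 ≡ 108 (mod 119).
Squaring chain: 108; never reaches −1, so base 12 is a Miller–Rabin witness that 119 is composite.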